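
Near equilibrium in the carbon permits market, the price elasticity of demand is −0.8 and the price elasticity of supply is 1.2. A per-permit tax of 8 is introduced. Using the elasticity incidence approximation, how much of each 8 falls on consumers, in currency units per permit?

Incidence ratio: consumers' share ≈ εs / (εs + |εd|) = 1.2 / (1.2 + 0.8) = 0.6.
So consumers bear ≈ 0.6 × 8 = 4.8; suppliers bear 3.2.

Consumers bear ≈ 4.8 per permit.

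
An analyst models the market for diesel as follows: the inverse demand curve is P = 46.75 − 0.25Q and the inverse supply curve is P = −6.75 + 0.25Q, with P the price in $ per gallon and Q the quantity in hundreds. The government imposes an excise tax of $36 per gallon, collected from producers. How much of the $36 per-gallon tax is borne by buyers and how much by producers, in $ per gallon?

Rewrite in direct form: Qd = 187 − 4P and Qs = 4P + 27.
Without the tax, 187 − 4P = 4P + 27 gives 8P = 160, so P* = $20 and Q* = 107.
With the tax collected from producers, supply shifts: Qs = 4(P − 36) + 27.
New equilibrium: buyers pay $38, producers receive $2, Q = 35. (Wedge: Pb − Ps = 36.)
Burden on buyers: $18; on producers: $18. (They sum to $36.)

Buyers bear $18 per gallon; producers bear $18 per gallon.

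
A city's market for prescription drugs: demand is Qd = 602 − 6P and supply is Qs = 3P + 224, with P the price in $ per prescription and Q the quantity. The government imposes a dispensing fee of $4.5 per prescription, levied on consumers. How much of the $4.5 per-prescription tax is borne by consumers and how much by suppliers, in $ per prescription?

Before the tax: set 602 − 6P = 3P + 224 → P* = $42, Q* = 350.
With the tax collected from consumers, demand (in seller-price terms) shifts: Qd = 602 − 6(P + 4.5).
Solving gives Q = 341 with consumers paying $43.5 and suppliers receiving $39 (the $4.5 wedge).
Burden on consumers: $1.5; on suppliers: $3. (They sum to $4.5.)
The less price-elastic side of the market bears the larger share of a per-unit tax.

Consumers bear $1.5 per prescription; suppliers bear $3 per prescription.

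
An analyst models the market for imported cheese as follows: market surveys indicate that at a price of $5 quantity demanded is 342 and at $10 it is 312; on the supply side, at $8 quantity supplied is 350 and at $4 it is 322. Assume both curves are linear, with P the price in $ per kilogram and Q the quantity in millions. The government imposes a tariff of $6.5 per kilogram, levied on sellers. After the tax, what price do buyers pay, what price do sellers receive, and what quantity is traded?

Demand slope: (312 − 342)/(10 − 5) = -6, so Qd = 372 − 6P.
Supply slope: (322 − 350)/(4 − 8) = 7, so Qs = 7P + 294.
Before the tax: set 372 − 6P = 7P + 294 → P* = $6, Q* = 336.
With the tax collected from sellers, supply shifts: Qs = 7(P − 6.5) + 294.
New equilibrium: buyers pay $9.5, sellers receive $3, Q = 315. (Wedge: Pb − Ps = 6.5.)
The less price-elastic side of the market bears the larger share of a per-unit tax.

Buyers pay $9.5; sellers receive $3; quantity = 315.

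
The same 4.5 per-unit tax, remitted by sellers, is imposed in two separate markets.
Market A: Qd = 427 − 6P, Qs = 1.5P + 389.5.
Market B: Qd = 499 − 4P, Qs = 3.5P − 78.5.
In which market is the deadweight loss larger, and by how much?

Market A: pre-tax P* = 5, Q* = 397; post-tax Q = 391.6; deadweight loss = 12.15.
Market B: pre-tax P* = 77, Q* = 191; post-tax Q = 182.6; deadweight loss = 18.9.
Difference: 12.15 vs 18.9 → market B is larger by 6.75.

Market B, by 6.75.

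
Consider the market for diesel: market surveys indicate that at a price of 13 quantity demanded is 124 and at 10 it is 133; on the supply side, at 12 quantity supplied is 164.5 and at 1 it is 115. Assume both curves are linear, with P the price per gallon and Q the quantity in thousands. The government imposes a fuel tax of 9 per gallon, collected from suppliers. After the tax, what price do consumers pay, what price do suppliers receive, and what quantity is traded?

Consumers pay 12.4; suppliers receive 3.4; quantity = 125.8.

Demand slope: (133 − 124)/(10 − 13) = -3, so Qd = 163 − 3P.
Supply slope: (115 − 164.5)/(1 − 12) = 4.5, so Qs = 4.5P + 110.5.
Without the tax, 163 − 3P = 4.5P + 110.5 gives 7.5P = 52.5, so P* = 7 and Q* = 142.
With the tax collected from suppliers, supply shifts: Qs = 4.5(P − 9) + 110.5.
New equilibrium: consumers pay 12.4, suppliers receive 3.4, Q = 125.8. (Wedge: Pb − Ps = 9.)
The less price-elastic side of the market bears the larger share of a per-unit tax.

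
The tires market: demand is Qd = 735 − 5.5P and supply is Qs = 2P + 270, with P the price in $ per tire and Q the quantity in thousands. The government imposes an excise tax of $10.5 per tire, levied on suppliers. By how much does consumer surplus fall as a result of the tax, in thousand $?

Before the tax: set 735 − 5.5P = 2P + 270 → P* = $62, Q* = 394.
With the tax collected from suppliers, supply shifts: Qs = 2(P − 10.5) + 270.
Solving gives Q = 378.6 with buyers paying $64.8 and suppliers receiving $54.3 (the $10.5 wedge).
ΔCS is the trapezoid between Q = 378.6 and Q = 394 of height $2.8: ½ · (394 + 378.6) · 2.8 = $1081.64.

Consumer surplus falls by $1081.64 thousand.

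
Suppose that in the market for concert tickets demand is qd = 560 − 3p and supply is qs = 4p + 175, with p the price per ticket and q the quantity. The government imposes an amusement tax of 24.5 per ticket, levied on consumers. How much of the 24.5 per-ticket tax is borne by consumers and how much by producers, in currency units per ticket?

Before the tax: set 560 − 3p = 4p + 175 → p* = 55, q* = 395.
With the tax collected from consumers, demand (in seller-price terms) shifts: qd = 560 − 3(p + 24.5).
Solving gives q = 353 with consumers paying 69 and producers receiving 44.5 (the 24.5 wedge).
Burden on consumers: 14; on producers: 10.5. (They sum to 24.5.)

Consumers bear 14 per ticket; producers bear 10.5 per ticket.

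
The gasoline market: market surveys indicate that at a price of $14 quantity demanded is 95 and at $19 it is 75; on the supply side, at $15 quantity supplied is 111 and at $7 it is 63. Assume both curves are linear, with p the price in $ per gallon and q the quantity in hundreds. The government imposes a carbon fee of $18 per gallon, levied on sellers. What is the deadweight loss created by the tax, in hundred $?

Demand slope: (75 − 95)/(19 − 14) = -4, so qd = 151 − 4p.
Supply slope: (63 − 111)/(7 − 15) = 6, so qs = 6p + 21.
Before the tax: set 151 − 4p = 6p + 21 → p* = $13, q* = 99.
With the tax collected from sellers, supply shifts: qs = 6(p − 18) + 21.
New equilibrium: consumers pay $23.8, sellers receive $5.8, q = 55.8. (Wedge: pb − ps = 18.)
Quantity falls by |ΔQ| = |99 − 55.8| = 43.2.
DWL = ½ · t · |ΔQ| = ½ · 18 · 43.2 = $388.8.

Deadweight loss = $388.8 hundred.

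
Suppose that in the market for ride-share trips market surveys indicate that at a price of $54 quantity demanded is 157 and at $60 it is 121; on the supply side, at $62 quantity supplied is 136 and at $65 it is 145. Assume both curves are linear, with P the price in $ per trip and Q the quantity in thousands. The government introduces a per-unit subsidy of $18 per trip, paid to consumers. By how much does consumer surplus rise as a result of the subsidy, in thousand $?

Demand slope: (121 − 157)/(60 − 54) = -6, so Qd = 481 − 6P.
Supply slope: (145 − 136)/(65 − 62) = 3, so Qs = 3P − 50.
Before the subsidy: set 481 − 6P = 3P − 50 → P* = $59, Q* = 127.
With a per-unit subsidy paid to consumers, each effectively pays P − 18, so demand becomes Qd = 481 − 6(P − 18).
Solving gives Q = 163 with consumers paying $53 and producers receiving $71 (the $18 wedge).
ΔCS is the trapezoid between Q = 163 and Q = 127 of height $6: ½ · (127 + 163) · 6 = $870.

Consumer surplus rises by $870 thousand.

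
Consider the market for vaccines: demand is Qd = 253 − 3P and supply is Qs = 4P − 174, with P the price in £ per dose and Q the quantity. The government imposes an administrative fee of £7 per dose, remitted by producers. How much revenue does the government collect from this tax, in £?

Tax revenue = £406.

Before the tax: set 253 − 3P = 4P − 174 → P* = £61, Q* = 70.
With the tax collected from producers, supply shifts: Qs = 4(P − 7) − 174.
Solving gives Q = 58 with buyers paying £65 and producers receiving £58 (the £7 wedge).
Revenue = t · Q = 7 · 58 = £406.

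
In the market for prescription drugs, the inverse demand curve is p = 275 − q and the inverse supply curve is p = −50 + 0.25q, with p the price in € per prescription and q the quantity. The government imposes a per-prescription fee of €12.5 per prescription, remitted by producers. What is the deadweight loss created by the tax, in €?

Inverting to q(p) form: qd = 275 − p; qs = 4p + 200.
Before the tax: set 275 − p = 4p + 200 → p* = €15, q* = 260.
With the tax collected from producers, supply shifts: qs = 4(p − 12.5) + 200.
Solving gives q = 250 with consumers paying €25 and producers receiving €12.5 (the €12.5 wedge).
Quantity falls by |ΔQ| = |260 − 250| = 10.
DWL = ½ · t · |ΔQ| = ½ · 12.5 · 10 = €62.5.

Deadweight loss = €62.5.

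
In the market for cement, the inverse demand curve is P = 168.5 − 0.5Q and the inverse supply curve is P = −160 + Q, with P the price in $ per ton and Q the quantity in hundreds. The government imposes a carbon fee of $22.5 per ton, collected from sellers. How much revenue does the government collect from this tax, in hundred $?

Rewrite in direct form: Qd = 337 − 2P and Qs = P + 160.
Before the tax: set 337 − 2P = P + 160 → P* = $59, Q* = 219.
With the tax collected from sellers, supply shifts: Qs = (P − 22.5) + 160.
Solving gives Q = 204 with buyers paying $66.5 and sellers receiving $44 (the $22.5 wedge).
Revenue = t · Q = 22.5 · 204 = $4590.

Tax revenue = $4590 hundred.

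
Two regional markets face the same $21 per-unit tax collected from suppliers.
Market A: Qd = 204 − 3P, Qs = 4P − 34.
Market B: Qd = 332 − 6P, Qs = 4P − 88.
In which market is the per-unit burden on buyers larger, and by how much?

Market A: pre-tax P* = $34, Q* = 102; post-tax Q = 66; per-unit burden on buyers = $12.
Market B: pre-tax P* = $42, Q* = 80; post-tax Q = 29.6; per-unit burden on buyers = $8.4.
Difference: $12 vs $8.4 → market A is larger by $3.6.

Market A, by $3.6.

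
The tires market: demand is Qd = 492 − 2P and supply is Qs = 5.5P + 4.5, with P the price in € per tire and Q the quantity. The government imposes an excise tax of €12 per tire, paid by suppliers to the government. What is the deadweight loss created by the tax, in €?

Without the tax, 492 − 2P = 5.5P + 4.5 gives 7.5P = 487.5, so P* = €65 and Q* = 362.
With the tax collected from suppliers, supply shifts: Qs = 5.5(P − 12) + 4.5.
Solving gives Q = 344.4 with consumers paying €73.8 and suppliers receiving €61.8 (the €12 wedge).
Quantity falls by |ΔQ| = |362 − 344.4| = 17.6.
DWL = ½ · t · |ΔQ| = ½ · 12 · 17.6 = €105.6.

Deadweight loss = €105.6.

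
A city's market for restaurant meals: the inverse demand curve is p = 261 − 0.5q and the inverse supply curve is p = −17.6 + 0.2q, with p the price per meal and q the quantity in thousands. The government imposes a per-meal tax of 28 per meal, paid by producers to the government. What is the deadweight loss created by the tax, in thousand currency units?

Inverting to q(p) form: qd = 522 − 2p; qs = 5p + 88.
Without the tax, 522 − 2p = 5p + 88 gives 7p = 434, so p* = 62 and q* = 398.
With the tax collected from producers, supply shifts: qs = 5(p − 28) + 88.
Solving gives q = 358 with buyers paying 82 and producers receiving 54 (the 28 wedge).
Quantity falls by |ΔQ| = |398 − 358| = 40.
DWL = ½ · t · |ΔQ| = ½ · 28 · 40 = 560.

Deadweight loss = 560 thousand.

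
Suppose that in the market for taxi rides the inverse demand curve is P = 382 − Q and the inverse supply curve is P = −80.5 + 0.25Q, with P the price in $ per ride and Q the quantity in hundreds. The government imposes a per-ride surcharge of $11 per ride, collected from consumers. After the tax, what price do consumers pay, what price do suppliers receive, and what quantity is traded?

Rewrite in direct form: Qd = 382 − P and Qs = 4P + 322.
Without the tax, 382 − P = 4P + 322 gives 5P = 60, so P* = $12 and Q* = 370.
With the tax collected from consumers, demand (in seller-price terms) shifts: Qd = 382 − (P + 11).
Solving gives Q = 361.2 with consumers paying $20.8 and suppliers receiving $9.8 (the $11 wedge).

Consumers pay $20.8; suppliers receive $9.8; quantity = 361.2.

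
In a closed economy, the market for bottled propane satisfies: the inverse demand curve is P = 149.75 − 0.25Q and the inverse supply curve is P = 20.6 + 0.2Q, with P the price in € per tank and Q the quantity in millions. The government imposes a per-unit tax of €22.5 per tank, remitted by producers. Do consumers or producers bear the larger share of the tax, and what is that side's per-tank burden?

Inverting to Q(P) form: Qd = 599 − 4P; Qs = 5P − 103.
Without the tax, 599 − 4P = 5P − 103 gives 9P = 702, so P* = €78 and Q* = 287.
With the tax collected from producers, supply shifts: Qs = 5(P − 22.5) − 103.
Solving gives Q = 237 with consumers paying €90.5 and producers receiving €68 (the €22.5 wedge).
Per-tank burden: consumers €12.5, producers €10.
Consumers take the larger share because demand is less price-elastic here (demand slope 4 vs supply slope 5).
The less price-elastic side of the market bears the larger share of a per-unit tax.

Consumers bear the larger share: €12.5 per tank.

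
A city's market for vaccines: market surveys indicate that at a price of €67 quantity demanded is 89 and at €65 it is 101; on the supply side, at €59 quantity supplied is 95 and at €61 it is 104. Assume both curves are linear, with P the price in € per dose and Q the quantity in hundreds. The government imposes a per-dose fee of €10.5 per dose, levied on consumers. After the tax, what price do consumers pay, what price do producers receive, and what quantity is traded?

Consumers pay €67.5; producers receive €57; quantity = 86.

Demand slope: (101 − 89)/(65 − 67) = -6, so Qd = 491 − 6P.
Supply slope: (104 − 95)/(61 − 59) = 4.5, so Qs = 4.5P − 170.5.
Before the tax: set 491 − 6P = 4.5P − 170.5 → P* = €63, Q* = 113.
With the tax collected from consumers, demand (in seller-price terms) shifts: Qd = 491 − 6(P + 10.5).
New equilibrium: consumers pay €67.5, producers receive €57, Q = 86. (Wedge: Pb − Ps = 10.5.)
The less price-elastic side of the market bears the larger share of a per-unit tax.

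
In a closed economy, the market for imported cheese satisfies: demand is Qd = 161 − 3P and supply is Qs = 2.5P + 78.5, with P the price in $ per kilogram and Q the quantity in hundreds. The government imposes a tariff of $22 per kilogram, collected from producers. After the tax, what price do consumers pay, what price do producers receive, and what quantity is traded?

Consumers pay $25; producers receive $3; quantity = 86.

Without the tax, 161 − 3P = 2.5P + 78.5 gives 5.5P = 82.5, so P* = $15 and Q* = 116.
With the tax collected from producers, supply shifts: Qs = 2.5(P − 22) + 78.5.
Solving gives Q = 86 with consumers paying $25 and producers receiving $3 (the $22 wedge).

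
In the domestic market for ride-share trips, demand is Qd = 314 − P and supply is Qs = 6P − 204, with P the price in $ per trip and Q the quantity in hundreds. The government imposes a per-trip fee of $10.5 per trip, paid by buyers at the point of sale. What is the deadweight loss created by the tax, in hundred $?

Deadweight loss = $47.25 hundred.

Without the tax, 314 − P = 6P − 204 gives 7P = 518, so P* = $74 and Q* = 240.
With the tax collected from buyers, demand (in seller-price terms) shifts: Qd = 314 − (P + 10.5).
New equilibrium: buyers pay $83, suppliers receive $72.5, Q = 231. (Wedge: Pb − Ps = 10.5.)
Quantity falls by |ΔQ| = |240 − 231| = 9.
DWL = ½ · t · |ΔQ| = ½ · 10.5 · 9 = $47.25.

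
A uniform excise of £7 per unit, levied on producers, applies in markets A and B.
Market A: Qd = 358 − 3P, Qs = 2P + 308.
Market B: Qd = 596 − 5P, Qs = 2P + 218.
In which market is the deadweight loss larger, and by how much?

Market A: pre-tax P* = £10, Q* = 328; post-tax Q = 319.6; deadweight loss = £29.4.
Market B: pre-tax P* = £54, Q* = 326; post-tax Q = 316; deadweight loss = £35.
Difference: £29.4 vs £35 → market B is larger by £5.6.

Market B, by £5.6.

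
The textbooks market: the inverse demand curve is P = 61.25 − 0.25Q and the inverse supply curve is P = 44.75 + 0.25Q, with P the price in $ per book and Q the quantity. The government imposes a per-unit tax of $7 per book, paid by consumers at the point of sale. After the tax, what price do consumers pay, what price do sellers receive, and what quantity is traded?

Consumers pay $56.5; sellers receive $49.5; quantity = 19.

Rewrite in direct form: Qd = 245 − 4P and Qs = 4P − 179.
Before the tax: set 245 − 4P = 4P − 179 → P* = $53, Q* = 33.
With the tax collected from consumers, demand (in seller-price terms) shifts: Qd = 245 − 4(P + 7).
Solving gives Q = 19 with consumers paying $56.5 and sellers receiving $49.5 (the $7 wedge).
The less price-elastic side of the market bears the larger share of a per-unit tax.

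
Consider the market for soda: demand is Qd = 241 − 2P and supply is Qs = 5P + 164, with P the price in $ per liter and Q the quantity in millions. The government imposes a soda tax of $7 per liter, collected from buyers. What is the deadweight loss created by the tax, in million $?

Deadweight loss = $35 million.

Before the tax: set 241 − 2P = 5P + 164 → P* = $11, Q* = 219.
With the tax collected from buyers, demand (in seller-price terms) shifts: Qd = 241 − 2(P + 7).
Solving gives Q = 209 with buyers paying $16 and suppliers receiving $9 (the $7 wedge).
Quantity falls by |ΔQ| = |219 − 209| = 10.
DWL = ½ · t · |ΔQ| = ½ · 7 · 10 = $35.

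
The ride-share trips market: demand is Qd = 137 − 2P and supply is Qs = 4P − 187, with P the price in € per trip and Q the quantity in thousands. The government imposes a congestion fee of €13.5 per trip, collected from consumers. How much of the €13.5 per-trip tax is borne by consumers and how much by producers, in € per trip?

Before the tax: set 137 − 2P = 4P − 187 → P* = €54, Q* = 29.
With the tax collected from consumers, demand (in seller-price terms) shifts: Qd = 137 − 2(P + 13.5).
Solving gives Q = 11 with consumers paying €63 and producers receiving €49.5 (the €13.5 wedge).
Burden on consumers: €9; on producers: €4.5. (They sum to €13.5.)
The less price-elastic side of the market bears the larger share of a per-unit tax.

Consumers bear €9 per trip; producers bear €4.5 per trip.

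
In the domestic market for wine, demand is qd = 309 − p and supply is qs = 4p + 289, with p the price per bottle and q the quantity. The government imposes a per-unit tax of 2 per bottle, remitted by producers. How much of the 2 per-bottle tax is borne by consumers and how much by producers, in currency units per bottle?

Without the tax, 309 − p = 4p + 289 gives 5p = 20, so p* = 4 and q* = 305.
With the tax collected from producers, supply shifts: qs = 4(p − 2) + 289.
Solving gives q = 303.4 with consumers paying 5.6 and producers receiving 3.6 (the 2 wedge).
Burden on consumers: 1.6; on producers: 0.4. (They sum to 2.)
The less price-elastic side of the market bears the larger share of a per-unit tax.

Consumers bear 1.6 per bottle; producers bear 0.4 per bottle.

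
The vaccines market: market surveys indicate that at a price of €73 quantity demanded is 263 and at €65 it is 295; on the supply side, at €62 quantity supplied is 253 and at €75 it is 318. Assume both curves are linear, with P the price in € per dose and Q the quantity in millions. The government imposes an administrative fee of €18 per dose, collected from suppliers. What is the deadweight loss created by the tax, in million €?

Deadweight loss = €360 million.

Demand slope: (295 − 263)/(65 − 73) = -4, so Qd = 555 − 4P.
Supply slope: (318 − 253)/(75 − 62) = 5, so Qs = 5P − 57.
Without the tax, 555 − 4P = 5P − 57 gives 9P = 612, so P* = €68 and Q* = 283.
With the tax collected from suppliers, supply shifts: Qs = 5(P − 18) − 57.
Solving gives Q = 243 with consumers paying €78 and suppliers receiving €60 (the €18 wedge).
Quantity falls by |ΔQ| = |283 − 243| = 40.
DWL = ½ · t · |ΔQ| = ½ · 18 · 40 = €360.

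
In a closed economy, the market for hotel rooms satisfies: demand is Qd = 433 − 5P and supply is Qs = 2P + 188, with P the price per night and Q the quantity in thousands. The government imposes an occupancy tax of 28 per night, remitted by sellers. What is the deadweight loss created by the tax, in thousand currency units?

Deadweight loss = 560 thousand.

Without the tax, 433 − 5P = 2P + 188 gives 7P = 245, so P* = 35 and Q* = 258.
With the tax collected from sellers, supply shifts: Qs = 2(P − 28) + 188.
Solving gives Q = 218 with consumers paying 43 and sellers receiving 15 (the 28 wedge).
Quantity falls by |ΔQ| = |258 − 218| = 40.
DWL = ½ · t · |ΔQ| = ½ · 28 · 40 = 560.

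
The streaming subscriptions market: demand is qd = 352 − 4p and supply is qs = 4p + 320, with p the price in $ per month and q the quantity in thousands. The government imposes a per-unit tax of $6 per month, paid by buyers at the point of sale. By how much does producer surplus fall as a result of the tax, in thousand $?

Without the tax, 352 − 4p = 4p + 320 gives 8p = 32, so p* = $4 and q* = 336.
With the tax collected from buyers, demand (in seller-price terms) shifts: qd = 352 − 4(p + 6).
New equilibrium: buyers pay $7, producers receive $1, q = 324. (Wedge: pb − ps = 6.)
ΔPS is the trapezoid between Q = 324 and Q = 336 of height $3: ½ · (336 + 324) · 3 = $990.

Producer surplus falls by $990 thousand.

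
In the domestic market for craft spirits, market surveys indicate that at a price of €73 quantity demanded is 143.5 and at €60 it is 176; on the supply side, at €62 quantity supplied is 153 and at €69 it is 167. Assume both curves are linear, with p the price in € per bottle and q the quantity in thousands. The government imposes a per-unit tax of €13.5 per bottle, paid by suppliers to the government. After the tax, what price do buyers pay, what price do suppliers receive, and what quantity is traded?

Buyers pay €72; suppliers receive €58.5; quantity = 146.

Demand slope: (176 − 143.5)/(60 − 73) = -2.5, so qd = 326 − 2.5p.
Supply slope: (167 − 153)/(69 − 62) = 2, so qs = 2p + 29.
Before the tax: set 326 − 2.5p = 2p + 29 → p* = €66, q* = 161.
With the tax collected from suppliers, supply shifts: qs = 2(p − 13.5) + 29.
New equilibrium: buyers pay €72, suppliers receive €58.5, q = 146. (Wedge: pb − ps = 13.5.)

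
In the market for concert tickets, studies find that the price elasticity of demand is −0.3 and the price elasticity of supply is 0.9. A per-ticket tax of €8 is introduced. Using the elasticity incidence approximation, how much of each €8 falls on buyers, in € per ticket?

Incidence ratio: buyers' share ≈ εs / (εs + |εd|) = 0.9 / (0.9 + 0.3) = 0.75.
So buyers bear ≈ 0.75 × €8 = €6; suppliers bear €2.

Buyers bear ≈ €6 per ticket.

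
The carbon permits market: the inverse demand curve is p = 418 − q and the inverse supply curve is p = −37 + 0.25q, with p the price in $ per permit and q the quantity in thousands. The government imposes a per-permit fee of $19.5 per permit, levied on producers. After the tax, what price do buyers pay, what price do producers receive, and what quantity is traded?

Buyers pay $69.6; producers receive $50.1; quantity = 348.4.

Rewrite in direct form: qd = 418 − p and qs = 4p + 148.
Without the tax, 418 − p = 4p + 148 gives 5p = 270, so p* = $54 and q* = 364.
With the tax collected from producers, supply shifts: qs = 4(p − 19.5) + 148.
New equilibrium: buyers pay $69.6, producers receive $50.1, q = 348.4. (Wedge: pb − ps = 19.5.)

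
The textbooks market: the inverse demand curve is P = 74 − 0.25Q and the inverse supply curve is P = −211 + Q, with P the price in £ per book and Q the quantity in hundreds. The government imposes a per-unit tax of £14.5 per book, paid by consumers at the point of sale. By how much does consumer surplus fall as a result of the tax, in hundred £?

Consumer surplus falls by £644.38 hundred.

Inverting to Q(P) form: Qd = 296 − 4P; Qs = P + 211.
Without the tax, 296 − 4P = P + 211 gives 5P = 85, so P* = £17 and Q* = 228.
With the tax collected from consumers, demand (in seller-price terms) shifts: Qd = 296 − 4(P + 14.5).
New equilibrium: consumers pay £19.9, suppliers receive £5.4, Q = 216.4. (Wedge: Pb − Ps = 14.5.)
ΔCS is the trapezoid between Q = 216.4 and Q = 228 of height £2.9: ½ · (228 + 216.4) · 2.9 = £644.38.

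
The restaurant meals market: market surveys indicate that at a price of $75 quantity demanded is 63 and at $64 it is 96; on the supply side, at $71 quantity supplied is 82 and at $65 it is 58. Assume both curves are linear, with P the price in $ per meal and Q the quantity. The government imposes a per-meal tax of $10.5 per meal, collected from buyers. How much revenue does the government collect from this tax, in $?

Demand slope: (96 − 63)/(64 − 75) = -3, so Qd = 288 − 3P.
Supply slope: (58 − 82)/(65 − 71) = 4, so Qs = 4P − 202.
Before the tax: set 288 − 3P = 4P − 202 → P* = $70, Q* = 78.
With the tax collected from buyers, demand (in seller-price terms) shifts: Qd = 288 − 3(P + 10.5).
Solving gives Q = 60 with buyers paying $76 and suppliers receiving $65.5 (the $10.5 wedge).
Revenue = t · Q = 10.5 · 60 = $630.

Tax revenue = $630.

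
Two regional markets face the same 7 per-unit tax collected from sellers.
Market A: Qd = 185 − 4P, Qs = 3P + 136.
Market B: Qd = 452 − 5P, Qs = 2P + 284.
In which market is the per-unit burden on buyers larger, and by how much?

Market A: pre-tax P* = 7, Q* = 157; post-tax Q = 145; per-unit burden on buyers = 3.
Market B: pre-tax P* = 24, Q* = 332; post-tax Q = 322; per-unit burden on buyers = 2.
Difference: 3 vs 2 → market A is larger by 1.

Market A, by 1.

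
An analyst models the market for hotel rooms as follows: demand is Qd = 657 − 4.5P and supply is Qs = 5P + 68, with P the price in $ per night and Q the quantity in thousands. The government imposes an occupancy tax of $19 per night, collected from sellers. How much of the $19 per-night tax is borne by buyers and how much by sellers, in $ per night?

Without the tax, 657 − 4.5P = 5P + 68 gives 9.5P = 589, so P* = $62 and Q* = 378.
With the tax collected from sellers, supply shifts: Qs = 5(P − 19) + 68.
New equilibrium: buyers pay $72, sellers receive $53, Q = 333. (Wedge: Pb − Ps = 19.)
Burden on buyers: $10; on sellers: $9. (They sum to $19.)
The less price-elastic side of the market bears the larger share of a per-unit tax.

Buyers bear $10 per night; sellers bear $9 per night.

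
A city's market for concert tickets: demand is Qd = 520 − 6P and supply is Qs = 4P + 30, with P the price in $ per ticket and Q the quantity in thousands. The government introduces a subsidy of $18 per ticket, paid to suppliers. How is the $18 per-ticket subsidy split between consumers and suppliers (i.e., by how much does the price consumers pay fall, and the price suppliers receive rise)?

Consumers gain $7.2 per ticket; suppliers gain $10.8 per ticket.

Without the subsidy, 520 − 6P = 4P + 30 gives 10P = 490, so P* = $49 and Q* = 226.
With a per-unit subsidy paid to suppliers, each receives P + 18 per unit sold, so supply becomes Qs = 4(P + 18) + 30.
New equilibrium: consumers pay $41.8, suppliers receive $59.8, Q = 269.2. (Wedge: Pb − Ps = −18.)
Gain to consumers: $7.2; to suppliers: $10.8. (They sum to $18.)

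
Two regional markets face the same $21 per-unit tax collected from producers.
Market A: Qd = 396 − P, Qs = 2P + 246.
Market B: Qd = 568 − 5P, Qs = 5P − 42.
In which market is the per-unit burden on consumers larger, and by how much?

Market A, by $3.5.

Market A: pre-tax P* = $50, Q* = 346; post-tax Q = 332; per-unit burden on consumers = $14.
Market B: pre-tax P* = $61, Q* = 263; post-tax Q = 210.5; per-unit burden on consumers = $10.5.
Difference: $14 vs $10.5 → market A is larger by $3.5.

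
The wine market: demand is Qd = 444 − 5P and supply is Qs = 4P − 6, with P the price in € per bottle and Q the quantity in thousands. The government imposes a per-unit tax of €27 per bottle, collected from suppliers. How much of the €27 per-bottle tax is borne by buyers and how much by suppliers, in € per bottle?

Buyers bear €12 per bottle; suppliers bear €15 per bottle.

Before the tax: set 444 − 5P = 4P − 6 → P* = €50, Q* = 194.
With the tax collected from suppliers, supply shifts: Qs = 4(P − 27) − 6.
Solving gives Q = 134 with buyers paying €62 and suppliers receiving €35 (the €27 wedge).
Burden on buyers: €12; on suppliers: €15. (They sum to €27.)
The less price-elastic side of the market bears the larger share of a per-unit tax.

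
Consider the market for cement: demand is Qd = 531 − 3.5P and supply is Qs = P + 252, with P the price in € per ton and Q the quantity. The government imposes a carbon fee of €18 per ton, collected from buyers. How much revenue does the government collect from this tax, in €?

Tax revenue = €5400.

Before the tax: set 531 − 3.5P = P + 252 → P* = €62, Q* = 314.
With the tax collected from buyers, demand (in seller-price terms) shifts: Qd = 531 − 3.5(P + 18).
New equilibrium: buyers pay €66, suppliers receive €48, Q = 300. (Wedge: Pb − Ps = 18.)
Revenue = t · Q = 18 · 300 = €5400.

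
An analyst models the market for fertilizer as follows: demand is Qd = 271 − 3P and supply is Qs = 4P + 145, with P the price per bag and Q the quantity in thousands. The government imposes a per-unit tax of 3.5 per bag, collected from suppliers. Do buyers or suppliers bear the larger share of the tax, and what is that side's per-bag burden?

Without the tax, 271 − 3P = 4P + 145 gives 7P = 126, so P* = 18 and Q* = 217.
With the tax collected from suppliers, supply shifts: Qs = 4(P − 3.5) + 145.
New equilibrium: buyers pay 20, suppliers receive 16.5, Q = 211. (Wedge: Pb − Ps = 3.5.)
Per-bag burden: buyers 2, suppliers 1.5.
Buyers take the larger share because demand is less price-elastic here (demand slope 3 vs supply slope 4).
The less price-elastic side of the market bears the larger share of a per-unit tax.

Buyers bear the larger share: 2 per bag.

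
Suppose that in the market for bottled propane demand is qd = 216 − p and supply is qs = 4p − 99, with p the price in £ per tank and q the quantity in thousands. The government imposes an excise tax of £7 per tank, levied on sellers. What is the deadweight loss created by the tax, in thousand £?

Deadweight loss = £19.6 thousand.

Without the tax, 216 − p = 4p − 99 gives 5p = 315, so p* = £63 and q* = 153.
With the tax collected from sellers, supply shifts: qs = 4(p − 7) − 99.
New equilibrium: buyers pay £68.6, sellers receive £61.6, q = 147.4. (Wedge: pb − ps = 7.)
Quantity falls by |ΔQ| = |153 − 147.4| = 5.6.
DWL = ½ · t · |ΔQ| = ½ · 7 · 5.6 = £19.6.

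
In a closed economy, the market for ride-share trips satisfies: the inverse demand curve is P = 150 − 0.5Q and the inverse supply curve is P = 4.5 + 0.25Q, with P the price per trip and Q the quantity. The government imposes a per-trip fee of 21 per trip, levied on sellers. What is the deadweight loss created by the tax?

Deadweight loss = 294.

Rewrite in direct form: Qd = 300 − 2P and Qs = 4P − 18.
Before the tax: set 300 − 2P = 4P − 18 → P* = 53, Q* = 194.
With the tax collected from sellers, supply shifts: Qs = 4(P − 21) − 18.
Solving gives Q = 166 with consumers paying 67 and sellers receiving 46 (the 21 wedge).
Quantity falls by |ΔQ| = |194 − 166| = 28.
DWL = ½ · t · |ΔQ| = ½ · 21 · 28 = 294.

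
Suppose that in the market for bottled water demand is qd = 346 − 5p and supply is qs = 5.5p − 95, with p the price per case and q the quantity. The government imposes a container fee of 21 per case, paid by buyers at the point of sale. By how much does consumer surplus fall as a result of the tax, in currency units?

Consumer surplus falls by 1193.5.

Before the tax: set 346 − 5p = 5.5p − 95 → p* = 42, q* = 136.
With the tax collected from buyers, demand (in seller-price terms) shifts: qd = 346 − 5(p + 21).
New equilibrium: buyers pay 53, producers receive 32, q = 81. (Wedge: pb − ps = 21.)
ΔCS is the trapezoid between Q = 81 and Q = 136 of height 11: ½ · (136 + 81) · 11 = 1193.5.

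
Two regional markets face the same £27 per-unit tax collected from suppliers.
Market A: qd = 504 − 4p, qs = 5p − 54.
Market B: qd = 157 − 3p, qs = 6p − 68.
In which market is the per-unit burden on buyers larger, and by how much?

Market B, by £3.

Market A: pre-tax p* = £62, q* = 256; post-tax q = 196; per-unit burden on buyers = £15.
Market B: pre-tax p* = £25, q* = 82; post-tax q = 28; per-unit burden on buyers = £18.
Difference: £15 vs £18 → market B is larger by £3.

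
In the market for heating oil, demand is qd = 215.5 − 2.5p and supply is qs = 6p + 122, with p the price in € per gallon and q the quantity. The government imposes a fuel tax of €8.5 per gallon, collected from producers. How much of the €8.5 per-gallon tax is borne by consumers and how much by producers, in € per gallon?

Consumers bear €6 per gallon; producers bear €2.5 per gallon.

Without the tax, 215.5 − 2.5p = 6p + 122 gives 8.5p = 93.5, so p* = €11 and q* = 188.
With the tax collected from producers, supply shifts: qs = 6(p − 8.5) + 122.
New equilibrium: consumers pay €17, producers receive €8.5, q = 173. (Wedge: pb − ps = 8.5.)
Burden on consumers: €6; on producers: €2.5. (They sum to €8.5.)
The less price-elastic side of the market bears the larger share of a per-unit tax.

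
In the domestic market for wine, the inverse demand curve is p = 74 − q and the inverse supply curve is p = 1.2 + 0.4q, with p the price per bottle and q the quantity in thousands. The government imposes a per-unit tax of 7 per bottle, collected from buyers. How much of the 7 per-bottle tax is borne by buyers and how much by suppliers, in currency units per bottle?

Buyers bear 5 per bottle; suppliers bear 2 per bottle.

Inverting to q(p) form: qd = 74 − p; qs = 2.5p − 3.
Without the tax, 74 − p = 2.5p − 3 gives 3.5p = 77, so p* = 22 and q* = 52.
With the tax collected from buyers, demand (in seller-price terms) shifts: qd = 74 − (p + 7).
Solving gives q = 47 with buyers paying 27 and suppliers receiving 20 (the 7 wedge).
Burden on buyers: 5; on suppliers: 2. (They sum to 7.)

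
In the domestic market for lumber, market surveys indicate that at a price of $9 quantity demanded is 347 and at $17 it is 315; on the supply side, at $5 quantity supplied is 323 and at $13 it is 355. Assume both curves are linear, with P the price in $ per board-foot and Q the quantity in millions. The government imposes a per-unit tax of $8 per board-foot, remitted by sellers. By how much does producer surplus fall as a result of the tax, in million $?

Demand slope: (315 − 347)/(17 − 9) = -4, so Qd = 383 − 4P.
Supply slope: (355 − 323)/(13 − 5) = 4, so Qs = 4P + 303.
Without the tax, 383 − 4P = 4P + 303 gives 8P = 80, so P* = $10 and Q* = 343.
With the tax collected from sellers, supply shifts: Qs = 4(P − 8) + 303.
Solving gives Q = 327 with buyers paying $14 and sellers receiving $6 (the $8 wedge).
ΔPS is the trapezoid between Q = 327 and Q = 343 of height $4: ½ · (343 + 327) · 4 = $1340.

Producer surplus falls by $1340 million.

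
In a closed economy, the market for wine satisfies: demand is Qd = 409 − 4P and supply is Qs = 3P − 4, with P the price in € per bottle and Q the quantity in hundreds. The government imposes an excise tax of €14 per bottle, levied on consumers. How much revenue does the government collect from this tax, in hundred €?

Tax revenue = €2086 hundred.

Without the tax, 409 − 4P = 3P − 4 gives 7P = 413, so P* = €59 and Q* = 173.
With the tax collected from consumers, demand (in seller-price terms) shifts: Qd = 409 − 4(P + 14).
New equilibrium: consumers pay €65, producers receive €51, Q = 149. (Wedge: Pb − Ps = 14.)
Revenue = t · Q = 14 · 149 = €2086.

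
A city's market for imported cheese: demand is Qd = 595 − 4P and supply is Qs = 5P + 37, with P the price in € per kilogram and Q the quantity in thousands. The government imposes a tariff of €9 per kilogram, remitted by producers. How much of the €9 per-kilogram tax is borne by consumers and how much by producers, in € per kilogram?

Consumers bear €5 per kilogram; producers bear €4 per kilogram.

Without the tax, 595 − 4P = 5P + 37 gives 9P = 558, so P* = €62 and Q* = 347.
With the tax collected from producers, supply shifts: Qs = 5(P − 9) + 37.
Solving gives Q = 327 with consumers paying €67 and producers receiving €58 (the €9 wedge).
Burden on consumers: €5; on producers: €4. (They sum to €9.)
The less price-elastic side of the market bears the larger share of a per-unit tax.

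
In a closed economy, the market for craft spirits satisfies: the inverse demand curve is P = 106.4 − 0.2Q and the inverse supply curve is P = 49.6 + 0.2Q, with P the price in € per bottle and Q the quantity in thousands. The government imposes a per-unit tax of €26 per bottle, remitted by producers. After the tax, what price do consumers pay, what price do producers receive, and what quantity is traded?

Consumers pay €91; producers receive €65; quantity = 77.

Inverting to Q(P) form: Qd = 532 − 5P; Qs = 5P − 248.
Without the tax, 532 − 5P = 5P − 248 gives 10P = 780, so P* = €78 and Q* = 142.
With the tax collected from producers, supply shifts: Qs = 5(P − 26) − 248.
New equilibrium: consumers pay €91, producers receive €65, Q = 77. (Wedge: Pb − Ps = 26.)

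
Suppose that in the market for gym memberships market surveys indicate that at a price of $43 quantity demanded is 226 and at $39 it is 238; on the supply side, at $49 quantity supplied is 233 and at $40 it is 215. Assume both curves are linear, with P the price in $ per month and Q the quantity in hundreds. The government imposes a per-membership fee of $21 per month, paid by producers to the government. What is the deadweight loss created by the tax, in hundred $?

Demand slope: (238 − 226)/(39 − 43) = -3, so Qd = 355 − 3P.
Supply slope: (215 − 233)/(40 − 49) = 2, so Qs = 2P + 135.
Without the tax, 355 − 3P = 2P + 135 gives 5P = 220, so P* = $44 and Q* = 223.
With the tax collected from producers, supply shifts: Qs = 2(P − 21) + 135.
New equilibrium: consumers pay $52.4, producers receive $31.4, Q = 197.8. (Wedge: Pb − Ps = 21.)
Quantity falls by |ΔQ| = |223 − 197.8| = 25.2.
DWL = ½ · t · |ΔQ| = ½ · 21 · 25.2 = $264.6.

Deadweight loss = $264.6 hundred.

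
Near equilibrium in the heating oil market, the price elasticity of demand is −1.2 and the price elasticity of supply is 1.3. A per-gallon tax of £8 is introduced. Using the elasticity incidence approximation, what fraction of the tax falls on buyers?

Incidence ratio: buyers' share ≈ εs / (εs + |εd|) = 1.3 / (1.3 + 1.2) = 0.52.
Supply is the more elastic side, so buyers bear the larger share.

Buyers' share ≈ 0.52.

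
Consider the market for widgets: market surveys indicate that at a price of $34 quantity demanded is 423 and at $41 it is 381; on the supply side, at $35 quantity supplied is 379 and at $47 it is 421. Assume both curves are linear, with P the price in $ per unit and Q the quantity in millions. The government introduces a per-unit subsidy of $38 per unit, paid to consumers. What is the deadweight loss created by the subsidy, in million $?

Deadweight loss = $1596 million.

Demand slope: (381 − 423)/(41 − 34) = -6, so Qd = 627 − 6P.
Supply slope: (421 − 379)/(47 − 35) = 3.5, so Qs = 3.5P + 256.5.
Before the subsidy: set 627 − 6P = 3.5P + 256.5 → P* = $39, Q* = 393.
With a per-unit subsidy paid to consumers, each effectively pays P − 38, so demand becomes Qd = 627 − 6(P − 38).
New equilibrium: consumers pay $25, sellers receive $63, Q = 477. (Wedge: Pb − Ps = −38.)
Quantity rises by |ΔQ| = |393 − 477| = 84.
DWL = ½ · t · |ΔQ| = ½ · 38 · 84 = $1596.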